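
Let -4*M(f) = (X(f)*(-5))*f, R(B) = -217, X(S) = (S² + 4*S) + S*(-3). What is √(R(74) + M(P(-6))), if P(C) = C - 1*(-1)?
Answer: 3*I*√38 ≈ 18.493*I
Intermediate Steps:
X(S) = S + S² (X(S) = (S² + 4*S) - 3*S = S + S²)
P(C) = 1 + C (P(C) = C + 1 = 1 + C)
M(f) = 5*f²*(1 + f)/4 (M(f) = -(f*(1 + f))*(-5)*f/4 = -(-5*f*(1 + f))*f/4 = -(-5)*f²*(1 + f)/4 = 5*f²*(1 + f)/4)
√(R(74) + M(P(-6))) = √(-217 + 5*(1 - 6)²*(1 + (1 - 6))/4) = √(-217 + (5/4)*(-5)²*(1 - 5)) = √(-217 + (5/4)*25*(-4)) = √(-217 - 125) = √(-342) = 3*I*√38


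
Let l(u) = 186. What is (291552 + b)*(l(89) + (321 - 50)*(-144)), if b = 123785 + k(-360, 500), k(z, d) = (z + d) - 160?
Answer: -16130081646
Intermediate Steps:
k(z, d) = -160 + d + z (k(z, d) = (d + z) - 160 = -160 + d + z)
b = 123765 (b = 123785 + (-160 + 500 - 360) = 123785 - 20 = 123765)
(291552 + b)*(l(89) + (321 - 50)*(-144)) = (291552 + 123765)*(186 + (321 - 50)*(-144)) = 415317*(186 + 271*(-144)) = 415317*(186 - 39024) = 415317*(-38838) = -16130081646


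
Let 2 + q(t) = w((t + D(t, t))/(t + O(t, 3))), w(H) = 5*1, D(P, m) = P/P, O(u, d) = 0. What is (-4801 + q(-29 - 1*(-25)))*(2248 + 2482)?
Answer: -22694540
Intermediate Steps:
D(P, m) = 1
w(H) = 5
q(t) = 3 (q(t) = -2 + 5 = 3)
(-4801 + q(-29 - 1*(-25)))*(2248 + 2482) = (-4801 + 3)*(2248 + 2482) = -4798*4730 = -22694540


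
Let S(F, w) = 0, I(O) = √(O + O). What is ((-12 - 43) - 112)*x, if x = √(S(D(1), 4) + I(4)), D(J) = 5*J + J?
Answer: -167*2^(¾) ≈ -280.86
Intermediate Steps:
I(O) = √2*√O (I(O) = √(2*O) = √2*√O)
D(J) = 6*J
x = 2^(¾) (x = √(0 + √2*√4) = √(0 + √2*2) = √(0 + 2*√2) = √(2*√2) = 2^(¾) ≈ 1.6818)
((-12 - 43) - 112)*x = ((-12 - 43) - 112)*2^(¾) = (-55 - 112)*2^(¾) = -167*2^(¾)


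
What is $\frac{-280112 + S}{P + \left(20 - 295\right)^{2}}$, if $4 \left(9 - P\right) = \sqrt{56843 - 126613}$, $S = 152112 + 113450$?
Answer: $- \frac{2934599200}{15254683511} - \frac{9700 i \sqrt{69770}}{15254683511} \approx -0.19237 - 0.00016796 i$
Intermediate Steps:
$S = 265562$
$P = 9 - \frac{i \sqrt{69770}}{4}$ ($P = 9 - \frac{\sqrt{56843 - 126613}}{4} = 9 - \frac{\sqrt{-69770}}{4} = 9 - \frac{i \sqrt{69770}}{4} \approx 9.0 - 66.035 i$)
$\frac{-280112 + S}{P + \left(20 - 295\right)^{2}} = \frac{-280112 + 265562}{\left(9 - \frac{i \sqrt{69770}}{4}\right) + \left(20 - 295\right)^{2}} = - \frac{14550}{\left(9 - \frac{i \sqrt{69770}}{4}\right) + \left(-275\right)^{2}} = - \frac{14550}{\left(9 - \frac{i \sqrt{69770}}{4}\right) + 75625} = - \frac{14550}{75634 - \frac{i \sqrt{69770}}{4}}$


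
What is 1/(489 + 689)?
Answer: 1/1178 ≈ 0.00084890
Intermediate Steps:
1/(489 + 689) = 1/1178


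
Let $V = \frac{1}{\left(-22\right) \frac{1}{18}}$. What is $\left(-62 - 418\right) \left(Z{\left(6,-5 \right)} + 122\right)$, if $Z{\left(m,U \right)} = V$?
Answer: $- \frac{639840}{11} \approx -58167.0$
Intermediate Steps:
$V = - \frac{9}{11}$ ($V = \frac{1}{\left(-22\right) \frac{1}{18}} = \frac{1}{- \frac{11}{9}} = - \frac{9}{11} \approx -0.81818$)
$Z{\left(m,U \right)} = - \frac{9}{11}$
$\left(-62 - 418\right) \left(Z{\left(6,-5 \right)} + 122\right) = \left(-62 - 418\right) \left(- \frac{9}{11} + 122\right) = \left(-480\right) \frac{1333}{11} = - \frac{639840}{11}$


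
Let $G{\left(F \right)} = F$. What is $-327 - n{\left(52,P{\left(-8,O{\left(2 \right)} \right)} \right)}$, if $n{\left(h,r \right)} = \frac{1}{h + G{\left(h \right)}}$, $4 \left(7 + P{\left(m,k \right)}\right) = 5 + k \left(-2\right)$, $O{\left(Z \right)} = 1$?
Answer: $- \frac{34009}{104} \approx -327.01$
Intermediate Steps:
$P{\left(m,k \right)} = - \frac{23}{4} - \frac{k}{2}$ ($P{\left(m,k \right)} = -7 + \frac{5 + k \left(-2\right)}{4} = -7 + \frac{5 - 2 k}{4} = -7 - \left(- \frac{5}{4} + \frac{k}{2}\right) = - \frac{23}{4} - \frac{k}{2}$)
$n{\left(h,r \right)} = \frac{1}{2 h}$ ($n{\left(h,r \right)} = \frac{1}{h + h} = \frac{1}{2 h}$)
$-327 - n{\left(52,P{\left(-8,O{\left(2 \right)} \right)} \right)} = -327 - \frac{1}{2 \cdot 52} = -327 - \frac{1}{2} \cdot \frac{1}{52} = -327 - \frac{1}{104} = - \frac{34009}{104}$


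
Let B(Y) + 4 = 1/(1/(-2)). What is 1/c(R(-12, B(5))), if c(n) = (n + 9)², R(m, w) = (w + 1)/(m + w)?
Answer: 324/27889 ≈ 0.011617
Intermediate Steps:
B(Y) = -6 (B(Y) = -4 + 1/(1/(-2)) = -4 + 1/(-½) = -4 - 2 = -6)
R(m, w) = (1 + w)/(m + w)
c(n) = (9 + n)²
1/c(R(-12, B(5))) = 1/((9 + (1 - 6)/(-12 - 6))²) = 1/((9 - 5/(-18))²) = 1/((9 - 1/18*(-5))²) = 1/((9 + 5/18)²) = 1/((167/18)²) = 1/(27889/324) = 324/27889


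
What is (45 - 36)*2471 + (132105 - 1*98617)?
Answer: 55727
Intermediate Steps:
(45 - 36)*2471 + (132105 - 1*98617) = 9*2471 + (132105 - 98617) = 22239 + 33488 = 55727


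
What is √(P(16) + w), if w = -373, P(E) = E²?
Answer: 3*I*√13 ≈ 10.817*I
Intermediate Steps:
√(P(16) + w) = √(16² - 373) = √(256 - 373) = √(-117) = 3*I*√13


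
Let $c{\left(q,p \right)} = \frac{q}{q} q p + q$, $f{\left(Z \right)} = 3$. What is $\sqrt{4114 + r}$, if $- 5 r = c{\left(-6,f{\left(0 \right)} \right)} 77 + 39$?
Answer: $\frac{\sqrt{111895}}{5} \approx 66.901$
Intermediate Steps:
$c{\left(q,p \right)} = q + p q$ ($c{\left(q,p \right)} = 1 q p + q = q p + q = p q + q = q + p q$)
$r = \frac{1809}{5}$ ($r = - \frac{- 6 \left(1 + 3\right) 77 + 39}{5} = - \frac{\left(-6\right) 4 \cdot 77 + 39}{5} = - \frac{\left(-24\right) 77 + 39}{5} = - \frac{-1848 + 39}{5} = \left(- \frac{1}{5}\right) \left(-1809\right) = \frac{1809}{5} \approx 361.8$)
$\sqrt{4114 + r} = \sqrt{4114 + \frac{1809}{5}} = \sqrt{\frac{22379}{5}} = \frac{\sqrt{111895}}{5}$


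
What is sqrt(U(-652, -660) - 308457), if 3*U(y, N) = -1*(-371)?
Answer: 50*I*sqrt(1110)/3 ≈ 555.28*I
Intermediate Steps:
U(y, N) = 371/3 (U(y, N) = (-1*(-371))/3 = (1/3)*371 = 371/3)
sqrt(U(-652, -660) - 308457) = sqrt(371/3 - 308457) = sqrt(-925000/3) = 50*I*sqrt(1110)/3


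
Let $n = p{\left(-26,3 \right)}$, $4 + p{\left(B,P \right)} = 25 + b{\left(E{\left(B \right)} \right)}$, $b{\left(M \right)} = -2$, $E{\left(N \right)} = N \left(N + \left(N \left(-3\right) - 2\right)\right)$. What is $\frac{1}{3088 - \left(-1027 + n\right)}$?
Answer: $\frac{1}{4096} \approx 0.00024414$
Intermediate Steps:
$E{\left(N \right)} = N \left(-2 - 2 N\right)$ ($E{\left(N \right)} = N \left(N - \left(2 + 3 N\right)\right) = N \left(-2 - 2 N\right)$)
$p{\left(B,P \right)} = 19$ ($p{\left(B,P \right)} = -4 + \left(25 - 2\right) = -4 + 23 = 19$)
$n = 19$
$\frac{1}{3088 - \left(-1027 + n\right)} = \frac{1}{3088 + \left(1027 - 19\right)} = \frac{1}{3088 + 1008} = \frac{1}{4096}$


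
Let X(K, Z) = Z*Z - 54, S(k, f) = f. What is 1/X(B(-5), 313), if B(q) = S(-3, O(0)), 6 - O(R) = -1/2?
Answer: 1/97915 ≈ 1.0213e-5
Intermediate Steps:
O(R) = 13/2 (O(R) = 6 - (-1)/2 = 6 - 1*(-½) = 6 + ½ = 13/2)
B(q) = 13/2
X(K, Z) = -54 + Z² (X(K, Z) = Z² - 54 = -54 + Z²)
1/X(B(-5), 313) = 1/(-54 + 313²) = 1/(-54 + 97969) = 1/97915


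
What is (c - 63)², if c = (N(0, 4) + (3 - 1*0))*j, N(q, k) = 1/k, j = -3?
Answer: 84681/16 ≈ 5292.6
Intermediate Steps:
c = -39/4 (c = (1/4 + (3 - 1*0))*(-3) = (¼ + (3 + 0))*(-3) = (¼ + 3)*(-3) = (13/4)*(-3) = -39/4 ≈ -9.7500)
(c - 63)² = (-39/4 - 63)² = (-291/4)² = 84681/16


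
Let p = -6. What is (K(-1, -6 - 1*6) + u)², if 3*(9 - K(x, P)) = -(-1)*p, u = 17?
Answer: 784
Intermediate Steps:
K(x, P) = 11 (K(x, P) = 9 - (-1)*(-1*(-6))/3 = 9 - (-1)*6/3 = 9 - ⅓*(-6) = 9 + 2 = 11)
(K(-1, -6 - 1*6) + u)² = (11 + 17)² = 28² = 784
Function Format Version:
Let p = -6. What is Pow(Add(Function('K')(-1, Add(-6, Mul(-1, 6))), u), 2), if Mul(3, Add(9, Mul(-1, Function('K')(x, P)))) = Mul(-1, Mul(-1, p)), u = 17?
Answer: 784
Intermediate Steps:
Function('K')(x, P) = 11 (Function('K')(x, P) = Add(9, Mul(Rational(-1, 3), Mul(-1, Mul(-1, -6)))) = Add(9, Mul(Rational(-1, 3), Mul(-1, 6))) = Add(9, Mul(Rational(-1, 3), -6)) = Add(9, 2) = 11)
Pow(Add(Function('K')(-1, Add(-6, Mul(-1, 6))), u), 2) = Pow(Add(11, 17), 2) = Pow(28, 2) = 784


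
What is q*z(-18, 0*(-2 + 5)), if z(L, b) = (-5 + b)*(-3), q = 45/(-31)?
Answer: -675/31 ≈ -21.774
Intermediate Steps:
q = -45/31 (q = 45*(-1/31) = -45/31 ≈ -1.4516)
z(L, b) = 15 - 3*b
q*z(-18, 0*(-2 + 5)) = -45*(15 - 0*(-2 + 5))/31 = -45*(15 - 0*3)/31 = -45*(15 - 3*0)/31 = -45*(15 + 0)/31 = -45/31*15 = -675/31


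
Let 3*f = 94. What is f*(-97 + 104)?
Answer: 658/3 ≈ 219.33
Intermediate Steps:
f = 94/3 (f = (⅓)*94 = 94/3 ≈ 31.333)
f*(-97 + 104) = 94*(-97 + 104)/3 = (94/3)*7 = 658/3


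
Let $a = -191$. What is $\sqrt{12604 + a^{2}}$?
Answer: $\sqrt{49085} \approx 221.55$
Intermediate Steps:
$\sqrt{12604 + a^{2}} = \sqrt{12604 + \left(-191\right)^{2}} = \sqrt{12604 + 36481} = \sqrt{49085}$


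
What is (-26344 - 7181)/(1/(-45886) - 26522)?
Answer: 512776050/405662831 ≈ 1.2640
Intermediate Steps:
(-26344 - 7181)/(1/(-45886) - 26522) = -33525/(-1/45886 - 26522) = -33525/(-1216988493/45886) = -33525*(-45886/1216988493) = 512776050/405662831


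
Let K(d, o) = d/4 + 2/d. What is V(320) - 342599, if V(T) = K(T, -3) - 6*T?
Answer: -55110239/160 ≈ -3.4444e+5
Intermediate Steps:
K(d, o) = 2/d + d/4 (K(d, o) = d*(¼) + 2/d = d/4 + 2/d = 2/d + d/4)
V(T) = 2/T - 23*T/4 (V(T) = (2/T + T/4) - 6*T = 2/T - 23*T/4)
V(320) - 342599 = (2/320 - 23/4*320) - 342599 = (2*(1/320) - 1840) - 342599 = (1/160 - 1840) - 342599 = -294399/160 - 342599 = -55110239/160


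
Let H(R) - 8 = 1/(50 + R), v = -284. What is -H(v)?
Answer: -1871/234 ≈ -7.9957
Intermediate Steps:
H(R) = 8 + 1/(50 + R)
-H(v) = -(401 + 8*(-284))/(50 - 284) = -(401 - 2272)/(-234) = -(-1)*(-1871)/234 = -1*1871/234 = -1871/234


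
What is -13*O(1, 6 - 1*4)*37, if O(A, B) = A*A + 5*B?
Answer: -5291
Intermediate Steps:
O(A, B) = A**2 + 5*B
-13*O(1, 6 - 1*4)*37 = -13*(1**2 + 5*(6 - 1*4))*37 = -13*(1 + 5*(6 - 4))*37 = -13*(1 + 5*2)*37 = -13*(1 + 10)*37 = -13*11*37 = -143*37 = -5291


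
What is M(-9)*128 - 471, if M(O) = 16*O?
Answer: -18903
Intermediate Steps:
M(-9)*128 - 471 = (16*(-9))*128 - 471 = -144*128 - 471 = -18432 - 471 = -18903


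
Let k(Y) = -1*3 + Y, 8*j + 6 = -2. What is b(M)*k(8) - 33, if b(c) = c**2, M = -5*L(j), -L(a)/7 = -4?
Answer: 97967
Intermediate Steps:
j = -1 (j = -3/4 + (1/8)*(-2) = -3/4 - 1/4 = -1)
L(a) = 28 (L(a) = -7*(-4) = 28)
M = -140 (M = -5*28 = -140)
k(Y) = -3 + Y
b(M)*k(8) - 33 = (-140)**2*(-3 + 8) - 33 = 19600*5 - 33 = 98000 - 33 = 97967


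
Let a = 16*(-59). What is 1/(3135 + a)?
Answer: 1/2191 ≈ 0.00045641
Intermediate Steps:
a = -944
1/(3135 + a) = 1/(3135 - 944) = 1/2191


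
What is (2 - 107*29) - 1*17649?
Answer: -20750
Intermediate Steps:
(2 - 107*29) - 1*17649 = (2 - 3103) - 17649 = -3101 - 17649 = -20750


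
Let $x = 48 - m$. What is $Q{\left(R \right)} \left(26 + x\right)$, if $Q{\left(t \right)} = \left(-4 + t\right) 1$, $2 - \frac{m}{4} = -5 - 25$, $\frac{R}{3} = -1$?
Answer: $378$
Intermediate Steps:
$R = -3$ ($R = 3 \left(-1\right) = -3$)
$m = 128$ ($m = 8 - 4 \left(-5 - 25\right) = 8 - -120 = 8 + 120 = 128$)
$Q{\left(t \right)} = -4 + t$
$x = -80$ ($x = 48 - 128 = -80$)
$Q{\left(R \right)} \left(26 + x\right) = \left(-4 - 3\right) \left(26 - 80\right) = \left(-7\right) \left(-54\right) = 378$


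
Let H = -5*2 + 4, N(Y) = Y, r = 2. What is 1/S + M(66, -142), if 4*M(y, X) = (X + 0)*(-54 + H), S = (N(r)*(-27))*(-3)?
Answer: 345061/162 ≈ 2130.0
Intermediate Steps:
S = 162 (S = (2*(-27))*(-3) = -54*(-3) = 162)
H = -6 (H = -10 + 4 = -6)
M(y, X) = -15*X (M(y, X) = ((X + 0)*(-54 - 6))/4 = (X*(-60))/4 = (-60*X)/4 = -15*X)
1/S + M(66, -142) = 1/162 - 15*(-142) = 1/162 + 2130 = 345061/162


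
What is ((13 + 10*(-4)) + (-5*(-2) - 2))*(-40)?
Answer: 760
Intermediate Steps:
((13 + 10*(-4)) + (-5*(-2) - 2))*(-40) = ((13 - 40) + (10 - 2))*(-40) = (-27 + 8)*(-40) = -19*(-40) = 760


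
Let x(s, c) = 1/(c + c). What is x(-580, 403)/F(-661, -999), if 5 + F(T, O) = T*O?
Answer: 1/532229204 ≈ 1.8789e-9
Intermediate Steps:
x(s, c) = 1/(2*c)
F(T, O) = -5 + O*T (F(T, O) = -5 + T*O = -5 + O*T)
x(-580, 403)/F(-661, -999) = ((½)/403)/(-5 - 999*(-661)) = ((½)*(1/403))/(-5 + 660339) = (1/806)/660334 = (1/806)*(1/660334) = 1/532229204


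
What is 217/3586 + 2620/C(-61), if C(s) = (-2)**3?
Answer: -587099/1793 ≈ -327.44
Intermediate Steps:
C(s) = -8
217/3586 + 2620/C(-61) = 217/3586 + 2620/(-8) = 217*(1/3586) + 2620*(-1/8) = 217/3586 - 655/2 = -587099/1793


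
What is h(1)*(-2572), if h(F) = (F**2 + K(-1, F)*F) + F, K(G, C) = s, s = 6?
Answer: -20576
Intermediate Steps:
K(G, C) = 6
h(F) = F**2 + 7*F (h(F) = (F**2 + 6*F) + F = F**2 + 7*F)
h(1)*(-2572) = (1*(7 + 1))*(-2572) = (1*8)*(-2572) = 8*(-2572) = -20576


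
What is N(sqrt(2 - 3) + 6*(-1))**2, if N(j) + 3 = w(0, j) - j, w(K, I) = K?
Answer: (3 - I)**2 ≈ 8.0 - 6.0*I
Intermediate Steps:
N(j) = -3 - j (N(j) = -3 + (0 - j) = -3 - j)
N(sqrt(2 - 3) + 6*(-1))**2 = (-3 - (sqrt(2 - 3) + 6*(-1)))**2 = (-3 - (sqrt(-1) - 6))**2 = (-3 - (I - 6))**2 = (-3 - (-6 + I))**2 = (-3 + (6 - I))**2 = (3 - I)**2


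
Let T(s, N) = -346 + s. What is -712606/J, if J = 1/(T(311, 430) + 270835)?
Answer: -192973704800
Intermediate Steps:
J = 1/270800 (J = 1/((-346 + 311) + 270835) = 1/(-35 + 270835) = 1/270800 ≈ 3.6928e-6)
-712606/J = -712606/1/270800 = -712606*270800 = -192973704800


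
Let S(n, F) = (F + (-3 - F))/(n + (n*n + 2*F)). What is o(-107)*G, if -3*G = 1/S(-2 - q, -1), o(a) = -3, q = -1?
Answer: 2/3 ≈ 0.66667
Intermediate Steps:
S(n, F) = -3/(n + n**2 + 2*F) (S(n, F) = -3/(n + (n**2 + 2*F)) = -3/(n + n**2 + 2*F))
G = -2/9 (G = -(1/3 - (-2 - 1*(-1))**2/9) = -(1/3 - (-2 + 1)**2/9) = -1/(3*((-3/(-1 + (-1)**2 - 2)))) = -1/(3*((-3/(-1 + 1 - 2)))) = -1/(3*((-3/(-2)))) = -1/(3*((-3*(-1/2)))) = -1/(3*3/2) = -1/3*2/3 = -2/9 ≈ -0.22222)
o(-107)*G = -3*(-2/9) = 2/3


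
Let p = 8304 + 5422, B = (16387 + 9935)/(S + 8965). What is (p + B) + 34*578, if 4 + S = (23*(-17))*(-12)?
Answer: 3705172/111 ≈ 33380.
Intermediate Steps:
S = 4688 (S = -4 + (23*(-17))*(-12) = -4 - 391*(-12) = -4 + 4692 = 4688)
B = 214/111 (B = (16387 + 9935)/(4688 + 8965) = 26322/13653 = 26322*(1/13653) = 214/111 ≈ 1.9279)
p = 13726
(p + B) + 34*578 = (13726 + 214/111) + 34*578 = 1523800/111 + 19652 = 3705172/111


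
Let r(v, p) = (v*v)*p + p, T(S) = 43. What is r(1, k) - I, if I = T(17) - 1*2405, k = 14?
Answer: 2390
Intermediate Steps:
r(v, p) = p + p*v**2 (r(v, p) = v**2*p + p = p*v**2 + p = p + p*v**2)
I = -2362 (I = 43 - 1*2405 = 43 - 2405 = -2362)
r(1, k) - I = 14*(1 + 1**2) - 1*(-2362) = 14*(1 + 1) + 2362 = 14*2 + 2362 = 28 + 2362 = 2390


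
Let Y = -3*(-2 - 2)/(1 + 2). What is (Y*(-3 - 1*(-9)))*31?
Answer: 744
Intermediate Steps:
Y = 4 (Y = -(-12)/3 = -3*(-4/3) = 4)
(Y*(-3 - 1*(-9)))*31 = (4*(-3 - 1*(-9)))*31 = (4*(-3 + 9))*31 = (4*6)*31 = 24*31 = 744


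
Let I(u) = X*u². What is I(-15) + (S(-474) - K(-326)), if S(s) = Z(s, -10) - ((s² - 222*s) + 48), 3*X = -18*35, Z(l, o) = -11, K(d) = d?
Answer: -376887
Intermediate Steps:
X = -210 (X = (-18*35)/3 = (⅓)*(-630) = -210)
I(u) = -210*u²
S(s) = -59 - s² + 222*s (S(s) = -11 - ((s² - 222*s) + 48) = -11 - (48 + s² - 222*s) = -11 + (-48 - s² + 222*s) = -59 - s² + 222*s)
I(-15) + (S(-474) - K(-326)) = -210*(-15)² + ((-59 - 1*(-474)² + 222*(-474)) - 1*(-326)) = -210*225 + ((-59 - 1*224676 - 105228) + 326) = -47250 + ((-59 - 224676 - 105228) + 326) = -47250 + (-329963 + 326) = -47250 - 329637 = -376887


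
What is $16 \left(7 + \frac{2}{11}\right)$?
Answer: $\frac{1264}{11} \approx 114.91$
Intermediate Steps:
$16 \left(7 + \frac{2}{11}\right) = 16 \cdot \frac{79}{11} = \frac{1264}{11}$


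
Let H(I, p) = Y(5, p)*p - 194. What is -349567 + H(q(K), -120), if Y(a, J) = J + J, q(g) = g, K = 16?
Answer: -320961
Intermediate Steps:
Y(a, J) = 2*J
H(I, p) = -194 + 2*p**2 (H(I, p) = (2*p)*p - 194 = 2*p**2 - 194 = -194 + 2*p**2)
-349567 + H(q(K), -120) = -349567 + (-194 + 2*(-120)**2) = -349567 + (-194 + 2*14400) = -349567 + (-194 + 28800) = -349567 + 28606 = -320961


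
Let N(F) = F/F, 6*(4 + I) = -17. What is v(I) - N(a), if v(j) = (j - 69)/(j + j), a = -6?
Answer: 373/82 ≈ 4.5488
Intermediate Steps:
I = -41/6 (I = -4 + (1/6)*(-17) = -4 - 17/6 = -41/6 ≈ -6.8333)
N(F) = 1
v(j) = (-69 + j)/(2*j) (v(j) = (-69 + j)/((2*j)) = (-69 + j)*(1/(2*j)) = (-69 + j)/(2*j))
v(I) - N(a) = (-69 - 41/6)/(2*(-41/6)) - 1*1 = (1/2)*(-6/41)*(-455/6) - 1 = 455/82 - 1 = 373/82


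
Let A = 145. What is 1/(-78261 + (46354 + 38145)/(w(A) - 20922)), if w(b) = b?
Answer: -20777/1626113296 ≈ -1.2777e-5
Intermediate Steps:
1/(-78261 + (46354 + 38145)/(w(A) - 20922)) = 1/(-78261 + (46354 + 38145)/(145 - 20922)) = 1/(-78261 + 84499/(-20777)) = 1/(-78261 + 84499*(-1/20777)) = 1/(-78261 - 84499/20777) = 1/(-1626113296/20777) = -20777/1626113296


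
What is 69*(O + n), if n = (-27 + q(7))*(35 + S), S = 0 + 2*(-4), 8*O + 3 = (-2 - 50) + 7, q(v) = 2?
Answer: -46989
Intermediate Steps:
O = -6 (O = -3/8 + ((-2 - 50) + 7)/8 = -3/8 + (-52 + 7)/8 = -3/8 + (⅛)*(-45) = -3/8 - 45/8 = -6)
S = -8 (S = 0 - 8 = -8)
n = -675 (n = (-27 + 2)*(35 - 8) = -25*27 = -675)
69*(O + n) = 69*(-6 - 675) = 69*(-681) = -46989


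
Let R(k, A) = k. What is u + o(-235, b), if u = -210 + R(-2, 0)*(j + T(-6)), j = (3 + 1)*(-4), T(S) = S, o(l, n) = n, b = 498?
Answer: 332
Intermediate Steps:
j = -16 (j = 4*(-4) = -16)
u = -166 (u = -210 - 2*(-16 - 6) = -210 - 2*(-22) = -210 + 44 = -166)
u + o(-235, b) = -166 + 498 = 332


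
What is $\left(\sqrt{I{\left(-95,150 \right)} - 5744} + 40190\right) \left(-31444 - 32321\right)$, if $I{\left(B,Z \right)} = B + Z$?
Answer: $-2562715350 - 63765 i \sqrt{5689} \approx -2.5627 \cdot 10^{9} - 4.8095 \cdot 10^{6} i$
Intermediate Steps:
$\left(\sqrt{I{\left(-95,150 \right)} - 5744} + 40190\right) \left(-31444 - 32321\right) = \left(\sqrt{\left(-95 + 150\right) - 5744} + 40190\right) \left(-31444 - 32321\right) = \left(\sqrt{55 + \left(-6950 + 1206\right)} + 40190\right) \left(-63765\right) = \left(\sqrt{55 - 5744} + 40190\right) \left(-63765\right) = \left(\sqrt{-5689} + 40190\right) \left(-63765\right) = \left(i \sqrt{5689} + 40190\right) \left(-63765\right) = \left(40190 + i \sqrt{5689}\right) \left(-63765\right) = -2562715350 - 63765 i \sqrt{5689}$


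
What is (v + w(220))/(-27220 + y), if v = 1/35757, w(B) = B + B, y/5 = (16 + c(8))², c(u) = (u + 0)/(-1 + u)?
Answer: -2578331/150894540 ≈ -0.017087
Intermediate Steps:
c(u) = u/(-1 + u)
y = 72000/49 (y = 5*(16 + 8/(-1 + 8))² = 5*(16 + 8/7)² = 5*(120/7)² = 5*(14400/49) = 72000/49 ≈ 1469.4)
w(B) = 2*B
v = 1/35757 ≈ 2.7967e-5
(v + w(220))/(-27220 + y) = (1/35757 + 2*220)/(-27220 + 72000/49) = (1/35757 + 440)/(-1261780/49) = (15733081/35757)*(-49/1261780) = -2578331/150894540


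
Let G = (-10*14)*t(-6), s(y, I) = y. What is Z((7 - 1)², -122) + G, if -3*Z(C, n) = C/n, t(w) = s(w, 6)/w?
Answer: -8534/61 ≈ -139.90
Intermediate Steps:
t(w) = 1 (t(w) = w/w = 1)
Z(C, n) = -C/(3*n)
G = -140 (G = -10*14*1 = -140*1 = -140)
Z((7 - 1)², -122) + G = -⅓*(7 - 1)²/(-122) - 140 = -⅓*6²*(-1/122) - 140 = -⅓*36*(-1/122) - 140 = 6/61 - 140 = -8534/61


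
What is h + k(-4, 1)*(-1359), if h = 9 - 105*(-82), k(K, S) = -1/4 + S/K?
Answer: 18597/2 ≈ 9298.5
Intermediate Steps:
k(K, S) = -¼ + S/K (k(K, S) = -1*¼ + S/K = -¼ + S/K)
h = 8619 (h = 9 + 8610 = 8619)
h + k(-4, 1)*(-1359) = 8619 + ((1 - ¼*(-4))/(-4))*(-1359) = 8619 - (1 + 1)/4*(-1359) = 8619 - ¼*2*(-1359) = 8619 - ½*(-1359) = 8619 + 1359/2 = 18597/2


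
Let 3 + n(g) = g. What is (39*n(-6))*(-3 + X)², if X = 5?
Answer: -1404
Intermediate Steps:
n(g) = -3 + g
(39*n(-6))*(-3 + X)² = (39*(-3 - 6))*(-3 + 5)² = (39*(-9))*2² = -351*4 = -1404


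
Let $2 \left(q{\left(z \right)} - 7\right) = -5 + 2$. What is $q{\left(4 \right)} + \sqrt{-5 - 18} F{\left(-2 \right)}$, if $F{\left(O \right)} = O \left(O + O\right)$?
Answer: $\frac{11}{2} + 8 i \sqrt{23} \approx 5.5 + 38.367 i$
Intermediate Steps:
$q{\left(z \right)} = \frac{11}{2}$ ($q{\left(z \right)} = 7 + \frac{-5 + 2}{2} = 7 + \frac{1}{2} \left(-3\right) = 7 - \frac{3}{2} = \frac{11}{2}$)
$F{\left(O \right)} = 2 O^{2}$ ($F{\left(O \right)} = O 2 O = 2 O^{2}$)
$q{\left(4 \right)} + \sqrt{-5 - 18} F{\left(-2 \right)} = \frac{11}{2} + \sqrt{-5 - 18} \cdot 2 \left(-2\right)^{2} = \frac{11}{2} + \sqrt{-23} \cdot 2 \cdot 4 = \frac{11}{2} + i \sqrt{23} \cdot 8 = \frac{11}{2} + 8 i \sqrt{23}$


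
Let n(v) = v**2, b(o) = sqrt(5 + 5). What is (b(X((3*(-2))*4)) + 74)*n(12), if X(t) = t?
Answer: 10656 + 144*sqrt(10) ≈ 11111.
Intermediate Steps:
b(o) = sqrt(10)
(b(X((3*(-2))*4)) + 74)*n(12) = (sqrt(10) + 74)*12**2 = (74 + sqrt(10))*144 = 10656 + 144*sqrt(10)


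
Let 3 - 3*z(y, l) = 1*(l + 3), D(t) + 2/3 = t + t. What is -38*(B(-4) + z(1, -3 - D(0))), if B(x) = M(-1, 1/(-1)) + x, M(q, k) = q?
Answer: 1444/9 ≈ 160.44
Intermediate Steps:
D(t) = -⅔ + 2*t (D(t) = -⅔ + (t + t) = -⅔ + 2*t)
z(y, l) = -l/3 (z(y, l) = 1 - (l + 3)/3 = 1 - (3 + l)/3 = 1 + (-1 - l/3) = -l/3)
B(x) = -1 + x
-38*(B(-4) + z(1, -3 - D(0))) = -38*((-1 - 4) - (-3 - (-⅔ + 2*0))/3) = -38*(-5 - (-3 - (-⅔ + 0))/3) = -38*(-5 - (-3 - 1*(-⅔))/3) = -38*(-5 - (-3 + ⅔)/3) = -38*(-5 - ⅓*(-7/3)) = -38*(-5 + 7/9) = -38*(-38/9) = 1444/9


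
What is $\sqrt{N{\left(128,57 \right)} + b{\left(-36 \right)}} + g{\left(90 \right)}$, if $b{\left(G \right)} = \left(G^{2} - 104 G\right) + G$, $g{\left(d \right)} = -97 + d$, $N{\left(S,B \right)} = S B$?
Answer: $-7 + 10 \sqrt{123} \approx 103.91$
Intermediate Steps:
$N{\left(S,B \right)} = B S$
$b{\left(G \right)} = G^{2} - 103 G$
$\sqrt{N{\left(128,57 \right)} + b{\left(-36 \right)}} + g{\left(90 \right)} = \sqrt{57 \cdot 128 - 36 \left(-103 - 36\right)} + \left(-97 + 90\right) = \sqrt{7296 - -5004} - 7 = \sqrt{7296 + 5004} - 7 = \sqrt{12300} - 7 = 10 \sqrt{123} - 7 = -7 + 10 \sqrt{123}$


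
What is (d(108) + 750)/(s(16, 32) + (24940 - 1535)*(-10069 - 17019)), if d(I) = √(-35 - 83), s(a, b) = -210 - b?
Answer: -375/316997441 - I*√118/633994882 ≈ -1.183e-6 - 1.7134e-8*I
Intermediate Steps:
d(I) = I*√118 (d(I) = √(-118) = I*√118)
(d(108) + 750)/(s(16, 32) + (24940 - 1535)*(-10069 - 17019)) = (I*√118 + 750)/((-210 - 1*32) + (24940 - 1535)*(-10069 - 17019)) = (750 + I*√118)/((-210 - 32) + 23405*(-27088)) = (750 + I*√118)/(-242 - 633994640) = (750 + I*√118)/(-633994882) = (750 + I*√118)*(-1/633994882) = -375/316997441 - I*√118/633994882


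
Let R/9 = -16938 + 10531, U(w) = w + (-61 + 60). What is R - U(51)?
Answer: -57713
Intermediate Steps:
U(w) = -1 + w (U(w) = w - 1 = -1 + w)
R = -57663 (R = 9*(-16938 + 10531) = 9*(-6407) = -57663)
R - U(51) = -57663 - (-1 + 51) = -57663 - 1*50 = -57663 - 50 = -57713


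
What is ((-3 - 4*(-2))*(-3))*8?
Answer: -120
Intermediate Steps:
((-3 - 4*(-2))*(-3))*8 = ((-3 + 8)*(-3))*8 = (5*(-3))*8 = -15*8 = -120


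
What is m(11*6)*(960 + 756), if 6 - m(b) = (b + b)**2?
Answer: -29889288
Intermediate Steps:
m(b) = 6 - 4*b**2 (m(b) = 6 - (b + b)**2 = 6 - (2*b)**2 = 6 - 4*b**2)
m(11*6)*(960 + 756) = (6 - 4*(11*6)**2)*(960 + 756) = (6 - 4*66**2)*1716 = (6 - 4*4356)*1716 = (6 - 17424)*1716 = -17418*1716 = -29889288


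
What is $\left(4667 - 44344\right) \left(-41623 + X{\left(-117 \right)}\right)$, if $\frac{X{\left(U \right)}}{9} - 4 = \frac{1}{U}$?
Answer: $\frac{21450655864}{13} \approx 1.6501 \cdot 10^{9}$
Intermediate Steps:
$X{\left(U \right)} = 36 + \frac{9}{U}$
$\left(4667 - 44344\right) \left(-41623 + X{\left(-117 \right)}\right) = \left(4667 - 44344\right) \left(-41623 + \left(36 + \frac{9}{-117}\right)\right) = - 39677 \left(-41623 + \left(36 + 9 \left(- \frac{1}{117}\right)\right)\right) = - 39677 \left(-41623 + \left(36 - \frac{1}{13}\right)\right) = - 39677 \left(-41623 + \frac{467}{13}\right) = \left(-39677\right) \left(- \frac{540632}{13}\right) = \frac{21450655864}{13}$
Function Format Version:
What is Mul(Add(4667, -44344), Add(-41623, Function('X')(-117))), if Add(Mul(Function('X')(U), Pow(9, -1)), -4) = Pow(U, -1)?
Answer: Rational(21450655864, 13) ≈ 1.6501e+9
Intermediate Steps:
Function('X')(U) = Add(36, Mul(9, Pow(U, -1)))
Mul(Add(4667, -44344), Add(-41623, Function('X')(-117))) = Mul(Add(4667, -44344), Add(-41623, Add(36, Mul(9, Pow(-117, -1))))) = Mul(-39677, Add(-41623, Add(36, Mul(9, Rational(-1, 117))))) = Mul(-39677, Add(-41623, Add(36, Rational(-1, 13)))) = Mul(-39677, Add(-41623, Rational(467, 13))) = Mul(-39677, Rational(-540632, 13)) = Rational(21450655864, 13)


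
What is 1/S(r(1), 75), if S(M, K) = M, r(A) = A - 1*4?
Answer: -1/3 ≈ -0.33333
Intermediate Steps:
r(A) = -4 + A (r(A) = A - 4 = -4 + A)
1/S(r(1), 75) = 1/(-4 + 1) = 1/(-3) = -1/3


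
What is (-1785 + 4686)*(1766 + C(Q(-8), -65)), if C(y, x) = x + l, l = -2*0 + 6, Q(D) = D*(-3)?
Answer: 4952007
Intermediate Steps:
Q(D) = -3*D
l = 6 (l = 0 + 6 = 6)
C(y, x) = 6 + x (C(y, x) = x + 6 = 6 + x)
(-1785 + 4686)*(1766 + C(Q(-8), -65)) = (-1785 + 4686)*(1766 + (6 - 65)) = 2901*(1766 - 59) = 2901*1707 = 4952007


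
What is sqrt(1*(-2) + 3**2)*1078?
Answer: 1078*sqrt(7) ≈ 2852.1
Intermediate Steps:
sqrt(1*(-2) + 3**2)*1078 = sqrt(-2 + 9)*1078 = sqrt(7)*1078 = 1078*sqrt(7)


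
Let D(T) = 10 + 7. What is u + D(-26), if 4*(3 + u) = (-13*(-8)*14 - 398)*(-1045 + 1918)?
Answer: 461845/2 ≈ 2.3092e+5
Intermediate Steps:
D(T) = 17
u = 461811/2 (u = -3 + ((-13*(-8)*14 - 398)*(-1045 + 1918))/4 = -3 + ((104*14 - 398)*873)/4 = -3 + ((1456 - 398)*873)/4 = -3 + (1058*873)/4 = -3 + (¼)*923634 = -3 + 461817/2 = 461811/2 ≈ 2.3091e+5)
u + D(-26) = 461811/2 + 17 = 461845/2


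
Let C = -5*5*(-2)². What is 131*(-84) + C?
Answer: -11104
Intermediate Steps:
C = -100 (C = -25*4 = -100)
131*(-84) + C = 131*(-84) - 100 = -11004 - 100 = -11104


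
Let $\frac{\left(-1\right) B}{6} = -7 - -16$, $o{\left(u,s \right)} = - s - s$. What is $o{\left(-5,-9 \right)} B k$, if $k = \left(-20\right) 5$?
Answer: $97200$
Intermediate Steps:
$o{\left(u,s \right)} = - 2 s$
$k = -100$
$B = -54$ ($B = - 6 \left(-7 - -16\right) = - 6 \left(-7 + 16\right) = \left(-6\right) 9 = -54$)
$o{\left(-5,-9 \right)} B k = \left(-2\right) \left(-9\right) \left(-54\right) \left(-100\right) = 18 \left(-54\right) \left(-100\right) = \left(-972\right) \left(-100\right) = 97200$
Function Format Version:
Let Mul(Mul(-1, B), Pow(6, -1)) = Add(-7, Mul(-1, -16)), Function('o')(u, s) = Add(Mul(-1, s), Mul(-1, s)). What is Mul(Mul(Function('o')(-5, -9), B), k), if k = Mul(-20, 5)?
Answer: 97200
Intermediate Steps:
Function('o')(u, s) = Mul(-2, s)
k = -100
B = -54 (B = Mul(-6, Add(-7, Mul(-1, -16))) = Mul(-6, Add(-7, 16)) = Mul(-6, 9) = -54)
Mul(Mul(Function('o')(-5, -9), B), k) = Mul(Mul(Mul(-2, -9), -54), -100) = Mul(Mul(18, -54), -100) = Mul(-972, -100) = 97200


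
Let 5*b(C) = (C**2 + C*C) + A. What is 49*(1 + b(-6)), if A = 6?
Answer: 4067/5 ≈ 813.40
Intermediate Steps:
b(C) = 6/5 + 2*C**2/5 (b(C) = ((C**2 + C*C) + 6)/5 = ((C**2 + C**2) + 6)/5 = (2*C**2 + 6)/5 = (6 + 2*C**2)/5 = 6/5 + 2*C**2/5)
49*(1 + b(-6)) = 49*(1 + (6/5 + (2/5)*(-6)**2)) = 49*(1 + (6/5 + (2/5)*36)) = 49*(1 + (6/5 + 72/5)) = 49*(1 + 78/5) = 49*(83/5) = 4067/5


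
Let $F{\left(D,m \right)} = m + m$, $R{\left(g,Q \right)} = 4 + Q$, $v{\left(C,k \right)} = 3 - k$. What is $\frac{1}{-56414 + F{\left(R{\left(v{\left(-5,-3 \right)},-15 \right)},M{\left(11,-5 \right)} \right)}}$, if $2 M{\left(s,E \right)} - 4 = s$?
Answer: $- \frac{1}{56399} \approx -1.7731 \cdot 10^{-5}$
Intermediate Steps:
$M{\left(s,E \right)} = 2 + \frac{s}{2}$
$F{\left(D,m \right)} = 2 m$
$\frac{1}{-56414 + F{\left(R{\left(v{\left(-5,-3 \right)},-15 \right)},M{\left(11,-5 \right)} \right)}} = \frac{1}{-56414 + 2 \left(2 + \frac{1}{2} \cdot 11\right)} = \frac{1}{-56414 + 2 \left(2 + \frac{11}{2}\right)} = \frac{1}{-56414 + 2 \cdot \frac{15}{2}} = \frac{1}{-56414 + 15} = \frac{1}{-56399} = - \frac{1}{56399}$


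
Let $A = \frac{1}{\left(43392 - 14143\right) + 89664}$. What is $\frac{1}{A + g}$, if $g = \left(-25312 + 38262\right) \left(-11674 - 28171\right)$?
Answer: $- \frac{118913}{61358245880749} \approx -1.938 \cdot 10^{-9}$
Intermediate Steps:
$g = -515992750$ ($g = 12950 \left(-39845\right) = -515992750$)
$A = \frac{1}{118913}$ ($A = \frac{1}{29249 + 89664} = \frac{1}{118913} \approx 8.4095 \cdot 10^{-6}$)
$\frac{1}{A + g} = \frac{1}{\frac{1}{118913} - 515992750} = \frac{1}{- \frac{61358245880749}{118913}} = - \frac{118913}{61358245880749}$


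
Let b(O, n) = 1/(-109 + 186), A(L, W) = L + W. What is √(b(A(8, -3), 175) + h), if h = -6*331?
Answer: I*√11774917/77 ≈ 44.564*I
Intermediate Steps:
b(O, n) = 1/77
h = -1986
√(b(A(8, -3), 175) + h) = √(1/77 - 1986) = √(-152921/77) = I*√11774917/77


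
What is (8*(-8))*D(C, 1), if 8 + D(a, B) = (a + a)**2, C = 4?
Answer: -3584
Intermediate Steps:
D(a, B) = -8 + 4*a**2 (D(a, B) = -8 + (a + a)**2 = -8 + (2*a)**2 = -8 + 4*a**2)
(8*(-8))*D(C, 1) = (8*(-8))*(-8 + 4*4**2) = -64*(-8 + 4*16) = -64*(-8 + 64) = -64*56 = -3584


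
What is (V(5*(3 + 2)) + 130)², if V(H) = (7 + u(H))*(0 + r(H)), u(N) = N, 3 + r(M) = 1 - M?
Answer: 538756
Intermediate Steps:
r(M) = -2 - M (r(M) = -3 + (1 - M) = -2 - M)
V(H) = (-2 - H)*(7 + H) (V(H) = (7 + H)*(0 + (-2 - H)) = (7 + H)*(-2 - H) = (-2 - H)*(7 + H))
(V(5*(3 + 2)) + 130)² = (-(2 + 5*(3 + 2))*(7 + 5*(3 + 2)) + 130)² = (-(2 + 5*5)*(7 + 5*5) + 130)² = (-(2 + 25)*(7 + 25) + 130)² = (-1*27*32 + 130)² = (-864 + 130)² = (-734)² = 538756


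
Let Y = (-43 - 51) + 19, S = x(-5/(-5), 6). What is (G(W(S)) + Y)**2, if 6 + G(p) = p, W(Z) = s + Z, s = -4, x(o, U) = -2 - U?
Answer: 8649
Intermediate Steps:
S = -8 (S = -2 - 1*6 = -2 - 6 = -8)
Y = -75 (Y = -94 + 19 = -75)
W(Z) = -4 + Z
G(p) = -6 + p
(G(W(S)) + Y)**2 = ((-6 + (-4 - 8)) - 75)**2 = ((-6 - 12) - 75)**2 = (-18 - 75)**2 = (-93)**2 = 8649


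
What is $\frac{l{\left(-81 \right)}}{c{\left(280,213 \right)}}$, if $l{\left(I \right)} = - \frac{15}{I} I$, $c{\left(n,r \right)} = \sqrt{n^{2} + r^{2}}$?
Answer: $- \frac{15 \sqrt{123769}}{123769} \approx -0.042637$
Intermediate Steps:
$l{\left(I \right)} = -15$
$\frac{l{\left(-81 \right)}}{c{\left(280,213 \right)}} = - \frac{15}{\sqrt{280^{2} + 213^{2}}} = - \frac{15}{\sqrt{78400 + 45369}} = - \frac{15}{\sqrt{123769}} = - 15 \frac{\sqrt{123769}}{123769} = - \frac{15 \sqrt{123769}}{123769}$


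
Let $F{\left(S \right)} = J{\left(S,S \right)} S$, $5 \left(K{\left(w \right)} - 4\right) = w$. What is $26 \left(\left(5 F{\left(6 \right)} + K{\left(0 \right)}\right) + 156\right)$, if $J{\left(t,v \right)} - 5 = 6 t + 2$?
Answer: $37700$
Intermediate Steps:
$J{\left(t,v \right)} = 7 + 6 t$ ($J{\left(t,v \right)} = 5 + \left(6 t + 2\right) = 5 + \left(2 + 6 t\right) = 7 + 6 t$)
$K{\left(w \right)} = 4 + \frac{w}{5}$
$F{\left(S \right)} = S \left(7 + 6 S\right)$ ($F{\left(S \right)} = \left(7 + 6 S\right) S = S \left(7 + 6 S\right)$)
$26 \left(\left(5 F{\left(6 \right)} + K{\left(0 \right)}\right) + 156\right) = 26 \left(\left(5 \cdot 6 \left(7 + 6 \cdot 6\right) + \left(4 + \frac{1}{5} \cdot 0\right)\right) + 156\right) = 26 \left(\left(5 \cdot 6 \left(7 + 36\right) + \left(4 + 0\right)\right) + 156\right) = 26 \left(\left(5 \cdot 6 \cdot 43 + 4\right) + 156\right) = 26 \left(\left(5 \cdot 258 + 4\right) + 156\right) = 26 \left(\left(1290 + 4\right) + 156\right) = 26 \left(1294 + 156\right) = 26 \cdot 1450 = 37700$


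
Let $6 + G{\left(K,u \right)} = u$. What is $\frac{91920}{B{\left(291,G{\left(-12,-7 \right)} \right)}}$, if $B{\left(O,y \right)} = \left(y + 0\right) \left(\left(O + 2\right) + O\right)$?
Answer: $- \frac{11490}{949} \approx -12.107$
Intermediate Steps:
$G{\left(K,u \right)} = -6 + u$
$B{\left(O,y \right)} = y \left(2 + 2 O\right)$ ($B{\left(O,y \right)} = y \left(\left(2 + O\right) + O\right) = y \left(2 + 2 O\right)$)
$\frac{91920}{B{\left(291,G{\left(-12,-7 \right)} \right)}} = \frac{91920}{2 \left(-6 - 7\right) \left(1 + 291\right)} = \frac{91920}{2 \left(-13\right) 292} = \frac{91920}{-7592} = 91920 \left(- \frac{1}{7592}\right) = - \frac{11490}{949}$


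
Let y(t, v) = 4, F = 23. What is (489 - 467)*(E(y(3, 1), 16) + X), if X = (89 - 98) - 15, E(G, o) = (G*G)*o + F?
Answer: 5610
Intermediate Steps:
E(G, o) = 23 + o*G² (E(G, o) = (G*G)*o + 23 = G²*o + 23 = o*G² + 23 = 23 + o*G²)
X = -24 (X = -9 - 15 = -24)
(489 - 467)*(E(y(3, 1), 16) + X) = (489 - 467)*((23 + 16*4²) - 24) = 22*((23 + 16*16) - 24) = 22*((23 + 256) - 24) = 22*(279 - 24) = 22*255 = 5610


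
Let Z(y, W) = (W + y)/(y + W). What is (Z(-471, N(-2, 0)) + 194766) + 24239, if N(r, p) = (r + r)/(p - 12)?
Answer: 219006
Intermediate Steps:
N(r, p) = 2*r/(-12 + p) (N(r, p) = (2*r)/(-12 + p) = 2*r/(-12 + p))
Z(y, W) = 1 (Z(y, W) = (W + y)/(W + y) = 1)
(Z(-471, N(-2, 0)) + 194766) + 24239 = (1 + 194766) + 24239 = 194767 + 24239 = 219006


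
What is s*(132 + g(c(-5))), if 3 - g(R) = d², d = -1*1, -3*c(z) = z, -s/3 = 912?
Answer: -366624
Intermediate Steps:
s = -2736 (s = -3*912 = -2736)
c(z) = -z/3
d = -1
g(R) = 2 (g(R) = 3 - 1*(-1)² = 3 - 1*1 = 3 - 1 = 2)
s*(132 + g(c(-5))) = -2736*(132 + 2) = -2736*134 = -366624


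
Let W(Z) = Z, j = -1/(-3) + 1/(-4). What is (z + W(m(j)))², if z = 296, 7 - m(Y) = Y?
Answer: 13213225/144 ≈ 91759.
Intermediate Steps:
j = 1/12 (j = -1*(-⅓) + 1*(-¼) = ⅓ - ¼ = 1/12 ≈ 0.083333)
m(Y) = 7 - Y
(z + W(m(j)))² = (296 + (7 - 1*1/12))² = (296 + (7 - 1/12))² = (296 + 83/12)² = (3635/12)² = 13213225/144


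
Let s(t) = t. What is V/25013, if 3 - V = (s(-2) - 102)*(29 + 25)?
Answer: 5619/25013 ≈ 0.22464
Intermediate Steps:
V = 5619 (V = 3 - (-2 - 102)*(29 + 25) = 3 - (-104)*54 = 3 - 1*(-5616) = 3 + 5616 = 5619)
V/25013 = 5619/25013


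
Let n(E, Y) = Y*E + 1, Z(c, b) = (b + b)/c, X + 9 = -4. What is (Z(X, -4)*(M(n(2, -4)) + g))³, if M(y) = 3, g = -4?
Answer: -512/2197 ≈ -0.23305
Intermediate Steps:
X = -13 (X = -9 - 4 = -13)
Z(c, b) = 2*b/c (Z(c, b) = (2*b)/c = 2*b/c)
n(E, Y) = 1 + E*Y (n(E, Y) = E*Y + 1 = 1 + E*Y)
(Z(X, -4)*(M(n(2, -4)) + g))³ = ((2*(-4)/(-13))*(3 - 4))³ = ((2*(-4)*(-1/13))*(-1))³ = ((8/13)*(-1))³ = (-8/13)³ = -512/2197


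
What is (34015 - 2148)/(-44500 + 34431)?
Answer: -31867/10069 ≈ -3.1649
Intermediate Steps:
(34015 - 2148)/(-44500 + 34431) = 31867/(-10069) = 31867*(-1/10069) = -31867/10069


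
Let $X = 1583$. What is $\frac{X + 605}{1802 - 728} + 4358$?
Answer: $\frac{2341340}{537} \approx 4360.0$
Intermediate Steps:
$\frac{X + 605}{1802 - 728} + 4358 = \frac{1583 + 605}{1802 - 728} + 4358 = \frac{2188}{1074} + 4358 = 2188 \cdot \frac{1}{1074} + 4358 = \frac{1094}{537} + 4358 = \frac{2341340}{537}$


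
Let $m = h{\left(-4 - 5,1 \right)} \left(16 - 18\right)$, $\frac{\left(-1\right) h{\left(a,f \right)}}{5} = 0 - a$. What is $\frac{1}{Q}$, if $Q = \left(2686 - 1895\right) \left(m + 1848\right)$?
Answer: $\frac{1}{1532958} \approx 6.5233 \cdot 10^{-7}$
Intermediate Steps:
$h{\left(a,f \right)} = 5 a$ ($h{\left(a,f \right)} = - 5 \left(0 - a\right) = - 5 \left(- a\right) = 5 a$)
$m = 90$ ($m = 5 \left(-4 - 5\right) \left(16 - 18\right) = 5 \left(-9\right) \left(-2\right) = \left(-45\right) \left(-2\right) = 90$)
$Q = 1532958$ ($Q = \left(2686 - 1895\right) \left(90 + 1848\right) = 791 \cdot 1938 = 1532958$)
$\frac{1}{Q} = \frac{1}{1532958}$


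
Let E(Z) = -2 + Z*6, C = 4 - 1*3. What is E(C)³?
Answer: 64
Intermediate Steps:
C = 1 (C = 4 - 3 = 1)
E(Z) = -2 + 6*Z
E(C)³ = (-2 + 6*1)³ = (-2 + 6)³ = 4³ = 64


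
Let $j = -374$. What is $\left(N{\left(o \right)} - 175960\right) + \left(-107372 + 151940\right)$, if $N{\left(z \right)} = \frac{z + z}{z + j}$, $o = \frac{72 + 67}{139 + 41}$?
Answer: $- \frac{8827046230}{67181} \approx -1.3139 \cdot 10^{5}$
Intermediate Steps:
$o = \frac{139}{180} \approx 0.77222$
$N{\left(z \right)} = \frac{2 z}{-374 + z}$ ($N{\left(z \right)} = \frac{z + z}{z - 374} = \frac{2 z}{-374 + z}$)
$\left(N{\left(o \right)} - 175960\right) + \left(-107372 + 151940\right) = \left(2 \cdot \frac{139}{180} \frac{1}{-374 + \frac{139}{180}} - 175960\right) + \left(-107372 + 151940\right) = \left(2 \cdot \frac{139}{180} \frac{1}{- \frac{67181}{180}} - 175960\right) + 44568 = \left(2 \cdot \frac{139}{180} \left(- \frac{180}{67181}\right) - 175960\right) + 44568 = \left(- \frac{278}{67181} - 175960\right) + 44568 = - \frac{11821169038}{67181} + 44568 = - \frac{8827046230}{67181}$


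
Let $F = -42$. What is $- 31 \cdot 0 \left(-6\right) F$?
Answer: $0$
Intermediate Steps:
$- 31 \cdot 0 \left(-6\right) F = - 31 \cdot 0 \left(-6\right) \left(-42\right) = \left(-31\right) 0 \left(-42\right) = 0 \left(-42\right) = 0$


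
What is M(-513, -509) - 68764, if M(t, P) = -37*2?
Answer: -68838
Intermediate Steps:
M(t, P) = -74
M(-513, -509) - 68764 = -74 - 68764 = -68838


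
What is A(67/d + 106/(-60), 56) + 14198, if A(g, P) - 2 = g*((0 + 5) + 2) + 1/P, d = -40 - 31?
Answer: 845757557/59640 ≈ 14181.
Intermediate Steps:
d = -71
A(g, P) = 2 + 1/P + 7*g (A(g, P) = 2 + (g*((0 + 5) + 2) + 1/P) = 2 + (g*(5 + 2) + 1/P) = 2 + (g*7 + 1/P) = 2 + (7*g + 1/P) = 2 + (1/P + 7*g) = 2 + 1/P + 7*g)
A(67/d + 106/(-60), 56) + 14198 = (2 + 1/56 + 7*(67/(-71) + 106/(-60))) + 14198 = (2 + 1/56 + 7*(67*(-1/71) + 106*(-1/60))) + 14198 = (2 + 1/56 + 7*(-67/71 - 53/30)) + 14198 = (2 + 1/56 + 7*(-5773/2130)) + 14198 = (2 + 1/56 - 40411/2130) + 14198 = -1011163/59640 + 14198 = 845757557/59640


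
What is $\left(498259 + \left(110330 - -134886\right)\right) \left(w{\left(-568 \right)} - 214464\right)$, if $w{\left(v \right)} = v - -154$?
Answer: $-159756421050$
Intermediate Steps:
$w{\left(v \right)} = 154 + v$ ($w{\left(v \right)} = v + 154 = 154 + v$)
$\left(498259 + \left(110330 - -134886\right)\right) \left(w{\left(-568 \right)} - 214464\right) = \left(498259 + \left(110330 - -134886\right)\right) \left(\left(154 - 568\right) - 214464\right) = \left(498259 + \left(110330 + 134886\right)\right) \left(-414 - 214464\right) = \left(498259 + 245216\right) \left(-214878\right) = 743475 \left(-214878\right) = -159756421050$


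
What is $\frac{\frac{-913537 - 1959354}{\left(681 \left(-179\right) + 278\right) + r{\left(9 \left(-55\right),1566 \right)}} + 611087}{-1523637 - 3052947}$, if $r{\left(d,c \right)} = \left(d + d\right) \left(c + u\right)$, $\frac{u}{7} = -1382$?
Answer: $- \frac{805137096187}{6029877486436} \approx -0.13352$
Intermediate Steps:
$u = -9674$ ($u = 7 \left(-1382\right) = -9674$)
$r{\left(d,c \right)} = 2 d \left(-9674 + c\right)$ ($r{\left(d,c \right)} = \left(d + d\right) \left(c - 9674\right) = 2 d \left(-9674 + c\right)$)
$\frac{\frac{-913537 - 1959354}{\left(681 \left(-179\right) + 278\right) + r{\left(9 \left(-55\right),1566 \right)}} + 611087}{-1523637 - 3052947} = \frac{\frac{-913537 - 1959354}{\left(681 \left(-179\right) + 278\right) + 2 \cdot 9 \left(-55\right) \left(-9674 + 1566\right)} + 611087}{-1523637 - 3052947} = \frac{- \frac{2872891}{\left(-121899 + 278\right) + 2 \left(-495\right) \left(-8108\right)} + 611087}{-4576584} = \left(- \frac{2872891}{-121621 + 8026920} + 611087\right) \left(- \frac{1}{4576584}\right) = \left(- \frac{2872891}{7905299} + 611087\right) \left(- \frac{1}{4576584}\right) = \frac{4830822577122}{7905299} \left(- \frac{1}{4576584}\right) = - \frac{805137096187}{6029877486436}$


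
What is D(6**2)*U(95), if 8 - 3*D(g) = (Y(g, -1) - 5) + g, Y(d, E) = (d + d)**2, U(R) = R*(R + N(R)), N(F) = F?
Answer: -93986350/3 ≈ -3.1329e+7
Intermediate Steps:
U(R) = 2*R**2 (U(R) = R*(R + R) = R*(2*R) = 2*R**2)
Y(d, E) = 4*d**2 (Y(d, E) = (2*d)**2 = 4*d**2)
D(g) = 13/3 - 4*g**2/3 - g/3 (D(g) = 8/3 - ((4*g**2 - 5) + g)/3 = 8/3 - ((-5 + 4*g**2) + g)/3 = 8/3 - (-5 + g + 4*g**2)/3 = 8/3 + (5/3 - 4*g**2/3 - g/3) = 13/3 - 4*g**2/3 - g/3)
D(6**2)*U(95) = (13/3 - 4*(6**2)**2/3 - 1/3*6**2)*(2*95**2) = (13/3 - 4/3*36**2 - 1/3*36)*(2*9025) = (13/3 - 4/3*1296 - 12)*18050 = (13/3 - 1728 - 12)*18050 = -5207/3*18050 = -93986350/3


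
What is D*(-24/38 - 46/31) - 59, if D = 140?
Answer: -209191/589 ≈ -355.16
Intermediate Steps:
D*(-24/38 - 46/31) - 59 = 140*(-24/38 - 46/31) - 59 = 140*(-24*1/38 - 46*1/31) - 59 = 140*(-12/19 - 46/31) - 59 = 140*(-1246/589) - 59 = -174440/589 - 59 = -209191/589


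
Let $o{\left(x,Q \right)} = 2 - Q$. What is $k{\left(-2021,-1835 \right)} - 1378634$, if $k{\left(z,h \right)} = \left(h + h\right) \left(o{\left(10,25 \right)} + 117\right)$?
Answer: $-1723614$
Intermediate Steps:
$k{\left(z,h \right)} = 188 h$ ($k{\left(z,h \right)} = \left(h + h\right) \left(\left(2 - 25\right) + 117\right) = 2 h \left(\left(2 - 25\right) + 117\right) = 2 h \left(-23 + 117\right) = 2 h 94 = 188 h$)
$k{\left(-2021,-1835 \right)} - 1378634 = 188 \left(-1835\right) - 1378634 = -344980 - 1378634 = -1723614$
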